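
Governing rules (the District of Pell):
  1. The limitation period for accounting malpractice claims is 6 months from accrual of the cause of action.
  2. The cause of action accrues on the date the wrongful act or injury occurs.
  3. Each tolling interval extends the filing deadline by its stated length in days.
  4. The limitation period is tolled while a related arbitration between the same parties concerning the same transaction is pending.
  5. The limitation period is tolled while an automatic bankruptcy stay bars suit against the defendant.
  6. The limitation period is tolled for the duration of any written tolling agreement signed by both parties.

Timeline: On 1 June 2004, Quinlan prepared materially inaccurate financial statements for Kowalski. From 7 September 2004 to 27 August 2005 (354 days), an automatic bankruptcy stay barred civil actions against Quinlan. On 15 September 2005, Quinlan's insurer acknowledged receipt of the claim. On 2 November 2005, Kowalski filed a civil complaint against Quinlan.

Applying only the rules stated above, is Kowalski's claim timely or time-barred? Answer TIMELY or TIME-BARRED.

TIMELY

The limitation period began to run on 1 June 2004.
6 months from 1 June 2004 is 1 December 2004.
Because the automatic bankruptcy stay ran from 7 September 2004 to 27 August 2005, the deadline is extended by 354 days to 20 November 2005.
None of the other events listed affects the running of the period under the stated rules.
The 2 November 2005 filing precedes the 20 November 2005 deadline; the claim is timely.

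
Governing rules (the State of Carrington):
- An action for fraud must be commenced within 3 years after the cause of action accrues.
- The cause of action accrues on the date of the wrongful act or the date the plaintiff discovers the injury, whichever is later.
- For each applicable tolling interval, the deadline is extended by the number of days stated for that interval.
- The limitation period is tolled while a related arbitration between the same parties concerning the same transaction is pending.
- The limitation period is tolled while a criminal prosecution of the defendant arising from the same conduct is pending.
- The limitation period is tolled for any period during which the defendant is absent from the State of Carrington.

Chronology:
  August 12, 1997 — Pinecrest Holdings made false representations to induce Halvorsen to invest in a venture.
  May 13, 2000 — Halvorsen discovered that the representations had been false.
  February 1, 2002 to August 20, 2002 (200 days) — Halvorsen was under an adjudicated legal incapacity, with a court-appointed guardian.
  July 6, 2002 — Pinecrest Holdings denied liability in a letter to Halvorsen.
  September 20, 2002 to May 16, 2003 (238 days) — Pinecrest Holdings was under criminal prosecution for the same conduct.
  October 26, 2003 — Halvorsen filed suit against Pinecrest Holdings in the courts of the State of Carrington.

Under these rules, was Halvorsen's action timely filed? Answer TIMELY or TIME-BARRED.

TIMELY

Taking the later of the act (August 12, 1997) and discovery (May 13, 2000), the claim accrued on May 13, 2000.
Adding the 3 years base period to May 13, 2000 gives a deadline of May 13, 2003, before any tolling.
Because the pending criminal prosecution ran from September 20, 2002 to May 16, 2003, the deadline is extended by 238 days to January 6, 2004.
No stated provision tolls the period for the plaintiff's incapacity, so the interval from February 1, 2002 to August 20, 2002 has no effect on the deadline.
Nothing else in the chronology tolls or restarts the period.
The October 26, 2003 filing precedes the January 6, 2004 deadline; the claim is timely.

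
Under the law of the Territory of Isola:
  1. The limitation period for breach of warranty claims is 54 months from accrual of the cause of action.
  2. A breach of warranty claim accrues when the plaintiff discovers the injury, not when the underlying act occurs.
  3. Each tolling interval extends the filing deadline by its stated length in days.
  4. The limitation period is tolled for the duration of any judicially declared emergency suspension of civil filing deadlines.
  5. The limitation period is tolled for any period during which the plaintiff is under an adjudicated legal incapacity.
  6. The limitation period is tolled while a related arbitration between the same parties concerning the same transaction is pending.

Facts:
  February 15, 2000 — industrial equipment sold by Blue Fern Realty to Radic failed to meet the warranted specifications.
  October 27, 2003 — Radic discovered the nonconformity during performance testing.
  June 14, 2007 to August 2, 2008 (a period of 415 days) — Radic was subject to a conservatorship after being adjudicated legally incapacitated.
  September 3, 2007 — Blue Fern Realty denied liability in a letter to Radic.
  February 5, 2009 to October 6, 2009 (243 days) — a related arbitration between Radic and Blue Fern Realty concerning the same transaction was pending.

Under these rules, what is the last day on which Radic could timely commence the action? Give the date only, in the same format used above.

The claim did not accrue until Radic discovered the injury on October 27, 2003; the February 15, 2000 act date does not start the clock under the stated rule.
The untolled deadline — 54 months after October 27, 2003 — is April 27, 2008.
The plaintiff's legal incapacity from June 14, 2007 to August 2, 2008 tolled the period for 415 days, extending the deadline to June 16, 2009.
The pending related arbitration from February 5, 2009 to October 6, 2009 tolled the period for 243 days, extending the deadline to February 14, 2010.
The other events in the timeline have no effect on the limitation period under the stated rules.

February 14, 2010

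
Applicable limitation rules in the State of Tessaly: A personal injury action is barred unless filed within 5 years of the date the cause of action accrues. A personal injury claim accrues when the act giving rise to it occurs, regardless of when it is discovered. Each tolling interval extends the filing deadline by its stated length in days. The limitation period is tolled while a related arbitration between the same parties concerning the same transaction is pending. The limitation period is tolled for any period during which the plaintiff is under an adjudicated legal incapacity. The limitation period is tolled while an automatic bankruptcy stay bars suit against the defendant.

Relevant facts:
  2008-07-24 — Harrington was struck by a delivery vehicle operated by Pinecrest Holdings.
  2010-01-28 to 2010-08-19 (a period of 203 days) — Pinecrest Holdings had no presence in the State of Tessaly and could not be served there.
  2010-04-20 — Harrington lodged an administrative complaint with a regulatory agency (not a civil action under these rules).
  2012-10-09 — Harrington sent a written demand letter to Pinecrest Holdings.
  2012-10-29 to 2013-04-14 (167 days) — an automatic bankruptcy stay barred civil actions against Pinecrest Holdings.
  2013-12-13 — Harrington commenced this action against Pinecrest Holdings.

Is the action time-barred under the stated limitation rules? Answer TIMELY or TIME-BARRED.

TIMELY

The cause of action accrued on 2008-07-24, the date of the act.
Adding the 5 years base period to 2008-07-24 gives a deadline of 2013-07-24, before any tolling.
The automatic bankruptcy stay from 2012-10-29 to 2013-04-14 tolled the period for 167 days, extending the deadline to 2014-01-07.
The defendant's absence from the jurisdiction from 2010-01-28 to 2010-08-19 does not toll the period, because no stated rule makes the defendant's absence a tolling event.
The other events in the timeline have no effect on the limitation period under the stated rules.
The 2013-12-13 filing precedes the 2014-01-07 deadline; the claim is timely.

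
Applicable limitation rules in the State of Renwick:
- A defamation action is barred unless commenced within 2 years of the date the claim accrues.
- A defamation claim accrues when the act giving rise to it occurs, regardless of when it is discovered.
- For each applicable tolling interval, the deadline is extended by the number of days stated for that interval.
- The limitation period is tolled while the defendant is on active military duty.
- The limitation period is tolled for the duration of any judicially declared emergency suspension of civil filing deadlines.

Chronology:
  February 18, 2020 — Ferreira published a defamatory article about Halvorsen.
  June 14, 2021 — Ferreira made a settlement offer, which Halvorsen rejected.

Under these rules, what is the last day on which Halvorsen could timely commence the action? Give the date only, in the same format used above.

The limitation period began to run on February 18, 2020.
Adding the 2 years base period to February 18, 2020 gives a deadline of February 18, 2022, before any tolling.
Nothing else in the chronology tolls or restarts the period.

February 18, 2022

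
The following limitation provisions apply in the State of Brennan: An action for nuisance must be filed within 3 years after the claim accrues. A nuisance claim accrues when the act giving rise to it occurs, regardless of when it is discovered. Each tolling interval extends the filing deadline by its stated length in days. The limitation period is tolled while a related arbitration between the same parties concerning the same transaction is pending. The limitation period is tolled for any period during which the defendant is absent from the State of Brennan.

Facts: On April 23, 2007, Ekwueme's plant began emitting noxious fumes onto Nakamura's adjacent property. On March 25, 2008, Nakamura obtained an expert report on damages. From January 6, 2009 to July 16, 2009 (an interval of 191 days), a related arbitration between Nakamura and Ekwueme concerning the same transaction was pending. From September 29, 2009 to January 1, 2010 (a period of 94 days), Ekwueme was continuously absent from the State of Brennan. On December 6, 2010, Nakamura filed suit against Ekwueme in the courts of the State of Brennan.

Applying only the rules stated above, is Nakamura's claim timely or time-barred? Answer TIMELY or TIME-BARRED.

The claim accrued on April 23, 2007, the date of the act.
The untolled deadline — 3 years after April 23, 2007 — is April 23, 2010.
The pending related arbitration from January 6, 2009 to July 16, 2009 tolled the period for 191 days, extending the deadline to October 31, 2010.
The period was tolled for 94 days by the defendant's absence from the jurisdiction (September 29, 2009 to January 1, 2010), pushing the deadline to February 2, 2011.
The other events in the timeline have no effect on the limitation period under the stated rules.
The December 6, 2010 filing precedes the February 2, 2011 deadline; the claim is timely.

TIMELY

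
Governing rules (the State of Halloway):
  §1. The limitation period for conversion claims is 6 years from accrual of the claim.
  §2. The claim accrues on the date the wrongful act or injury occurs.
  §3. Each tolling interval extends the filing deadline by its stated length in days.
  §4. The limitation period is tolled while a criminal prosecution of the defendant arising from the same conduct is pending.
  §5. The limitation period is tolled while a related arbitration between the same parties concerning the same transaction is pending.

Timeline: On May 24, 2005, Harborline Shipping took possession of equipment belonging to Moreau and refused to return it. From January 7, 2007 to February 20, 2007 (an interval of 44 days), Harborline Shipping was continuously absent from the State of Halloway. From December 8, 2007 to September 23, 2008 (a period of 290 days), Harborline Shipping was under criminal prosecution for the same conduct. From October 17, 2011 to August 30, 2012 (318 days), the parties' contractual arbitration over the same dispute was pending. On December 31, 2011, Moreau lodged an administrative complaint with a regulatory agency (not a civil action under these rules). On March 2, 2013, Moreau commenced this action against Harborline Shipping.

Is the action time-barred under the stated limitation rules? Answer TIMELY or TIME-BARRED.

The claim accrued on May 24, 2005, the date of the act.
6 years from May 24, 2005 is May 24, 2011.
The period was tolled for 290 days by the pending criminal prosecution (December 8, 2007 to September 23, 2008), pushing the deadline to March 9, 2012.
The pending related arbitration from October 17, 2011 to August 30, 2012 tolled the period for 318 days, extending the deadline to January 21, 2013.
No stated provision tolls the period for the defendant's absence, so the interval from January 7, 2007 to February 20, 2007 has no effect on the deadline.
The other events in the timeline have no effect on the limitation period under the stated rules.
Moreau filed on March 2, 2013, after the January 21, 2013 deadline, so the action is time-barred.

TIME-BARRED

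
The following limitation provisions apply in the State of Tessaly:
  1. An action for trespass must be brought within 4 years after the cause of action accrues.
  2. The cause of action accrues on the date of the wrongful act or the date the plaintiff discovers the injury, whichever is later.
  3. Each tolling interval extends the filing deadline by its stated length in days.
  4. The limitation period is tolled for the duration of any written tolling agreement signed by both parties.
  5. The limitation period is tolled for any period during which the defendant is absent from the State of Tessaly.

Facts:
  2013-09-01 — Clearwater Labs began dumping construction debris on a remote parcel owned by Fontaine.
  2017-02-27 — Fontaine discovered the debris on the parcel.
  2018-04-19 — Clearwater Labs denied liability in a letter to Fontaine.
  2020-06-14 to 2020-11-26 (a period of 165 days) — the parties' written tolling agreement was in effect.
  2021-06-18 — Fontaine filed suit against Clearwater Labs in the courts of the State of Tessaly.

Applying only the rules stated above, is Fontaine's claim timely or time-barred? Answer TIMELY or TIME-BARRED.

Because discovery on 2017-02-27 post-dates the 2013-09-01 act, accrual under the later-of rule falls on 2017-02-27.
4 years from 2017-02-27 is 2021-02-27.
Because the written tolling agreement ran from 2020-06-14 to 2020-11-26, the deadline is extended by 165 days to 2021-08-11.
Nothing else in the chronology tolls or restarts the period.
Fontaine filed on 2021-06-18, before the 2021-08-11 deadline, so the action is timely.

TIMELY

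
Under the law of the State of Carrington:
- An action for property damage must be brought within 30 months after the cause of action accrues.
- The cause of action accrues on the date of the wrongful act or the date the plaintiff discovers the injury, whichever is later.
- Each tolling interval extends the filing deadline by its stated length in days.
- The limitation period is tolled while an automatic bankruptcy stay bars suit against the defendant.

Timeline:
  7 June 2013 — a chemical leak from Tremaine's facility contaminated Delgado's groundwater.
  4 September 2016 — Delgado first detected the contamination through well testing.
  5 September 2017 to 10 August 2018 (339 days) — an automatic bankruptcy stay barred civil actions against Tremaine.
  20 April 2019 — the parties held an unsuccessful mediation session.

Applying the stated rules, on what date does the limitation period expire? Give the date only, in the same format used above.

6 February 2020

The claim accrued on 4 September 2016 — the later of the 7 June 2013 act and the 4 September 2016 discovery.
Adding the 30 months base period to 4 September 2016 gives a deadline of 4 March 2019, before any tolling.
Because the automatic bankruptcy stay ran from 5 September 2017 to 10 August 2018, the deadline is extended by 339 days to 6 February 2020.
None of the other events listed affects the running of the period under the stated rules.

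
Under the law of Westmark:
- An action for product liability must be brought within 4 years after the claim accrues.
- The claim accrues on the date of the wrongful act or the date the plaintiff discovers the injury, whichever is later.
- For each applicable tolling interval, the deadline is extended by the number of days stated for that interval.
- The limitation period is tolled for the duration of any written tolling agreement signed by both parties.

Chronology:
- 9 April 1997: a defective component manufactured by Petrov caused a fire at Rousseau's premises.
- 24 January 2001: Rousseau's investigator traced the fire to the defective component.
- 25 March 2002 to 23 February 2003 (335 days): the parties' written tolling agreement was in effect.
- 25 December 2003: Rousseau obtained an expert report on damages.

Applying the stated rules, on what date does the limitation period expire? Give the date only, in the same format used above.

Taking the later of the act (9 April 1997) and discovery (24 January 2001), the claim accrued on 24 January 2001.
The untolled deadline — 4 years after 24 January 2001 — is 24 January 2005.
Because the written tolling agreement ran from 25 March 2002 to 23 February 2003, the deadline is extended by 335 days to 25 December 2005.
Nothing else in the chronology tolls or restarts the period.

25 December 2005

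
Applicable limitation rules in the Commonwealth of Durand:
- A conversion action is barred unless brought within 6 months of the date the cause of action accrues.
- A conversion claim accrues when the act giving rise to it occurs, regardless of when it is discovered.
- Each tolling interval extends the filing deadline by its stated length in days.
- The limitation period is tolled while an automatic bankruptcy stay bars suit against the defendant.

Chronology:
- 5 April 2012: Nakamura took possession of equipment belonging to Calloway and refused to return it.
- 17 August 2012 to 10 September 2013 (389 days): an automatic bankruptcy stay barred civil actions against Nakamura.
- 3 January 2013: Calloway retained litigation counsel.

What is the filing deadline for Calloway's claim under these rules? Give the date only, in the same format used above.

29 October 2013

The limitation period began to run on 5 April 2012.
Adding the 6 months base period to 5 April 2012 gives a deadline of 5 October 2012, before any tolling.
The automatic bankruptcy stay from 17 August 2012 to 10 September 2013 tolled the period for 389 days, extending the deadline to 29 October 2013.
The other events in the timeline have no effect on the limitation period under the stated rules.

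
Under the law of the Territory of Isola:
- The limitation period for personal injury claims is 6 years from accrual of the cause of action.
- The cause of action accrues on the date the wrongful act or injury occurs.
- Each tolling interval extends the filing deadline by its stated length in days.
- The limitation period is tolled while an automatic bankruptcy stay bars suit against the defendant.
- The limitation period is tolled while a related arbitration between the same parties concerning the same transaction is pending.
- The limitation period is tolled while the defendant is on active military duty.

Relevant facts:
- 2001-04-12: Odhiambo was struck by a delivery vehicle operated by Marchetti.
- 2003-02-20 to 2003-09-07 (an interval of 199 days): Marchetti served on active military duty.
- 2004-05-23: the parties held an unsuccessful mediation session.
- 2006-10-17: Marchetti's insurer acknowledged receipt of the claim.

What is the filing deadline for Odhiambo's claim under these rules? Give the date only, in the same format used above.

The claim accrued on 2001-04-12, when the wrongful act occurred.
Adding the 6 years base period to 2001-04-12 gives a deadline of 2007-04-12, before any tolling.
The defendant's active military service from 2003-02-20 to 2003-09-07 tolled the period for 199 days, extending the deadline to 2007-10-28.
None of the other events listed affects the running of the period under the stated rules.

2007-10-28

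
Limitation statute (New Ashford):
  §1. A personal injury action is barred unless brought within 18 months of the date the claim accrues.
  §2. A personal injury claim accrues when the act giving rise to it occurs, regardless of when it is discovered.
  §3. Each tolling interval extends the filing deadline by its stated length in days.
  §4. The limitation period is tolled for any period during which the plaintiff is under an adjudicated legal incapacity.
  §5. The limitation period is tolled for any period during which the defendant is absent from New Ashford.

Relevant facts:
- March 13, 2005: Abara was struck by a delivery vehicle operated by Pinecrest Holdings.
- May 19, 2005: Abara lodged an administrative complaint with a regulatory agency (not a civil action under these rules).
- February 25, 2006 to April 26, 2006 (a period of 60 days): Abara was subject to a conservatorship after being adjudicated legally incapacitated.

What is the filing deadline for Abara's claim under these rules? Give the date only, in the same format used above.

November 12, 2006

The limitation period began to run on March 13, 2005.
Adding the 18 months base period to March 13, 2005 gives a deadline of September 13, 2006, before any tolling.
Because the plaintiff's legal incapacity ran from February 25, 2006 to April 26, 2006, the deadline is extended by 60 days to November 12, 2006.
Nothing else in the chronology tolls or restarts the period.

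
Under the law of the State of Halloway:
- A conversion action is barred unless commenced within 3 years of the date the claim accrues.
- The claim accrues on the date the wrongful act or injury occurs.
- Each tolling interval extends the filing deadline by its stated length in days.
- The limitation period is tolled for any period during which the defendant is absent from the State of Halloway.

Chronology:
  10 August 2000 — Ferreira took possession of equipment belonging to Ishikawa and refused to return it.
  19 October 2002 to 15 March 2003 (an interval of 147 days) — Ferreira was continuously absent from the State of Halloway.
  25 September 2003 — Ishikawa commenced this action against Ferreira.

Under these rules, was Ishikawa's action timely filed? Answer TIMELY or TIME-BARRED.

TIMELY

The claim accrued on 10 August 2000, when the wrongful act occurred.
The untolled deadline — 3 years after 10 August 2000 — is 10 August 2003.
Because the defendant's absence from the jurisdiction ran from 19 October 2002 to 15 March 2003, the deadline is extended by 147 days to 4 January 2004.
Filing on 25 September 2003 beat the 4 January 2004 deadline — the action is timely.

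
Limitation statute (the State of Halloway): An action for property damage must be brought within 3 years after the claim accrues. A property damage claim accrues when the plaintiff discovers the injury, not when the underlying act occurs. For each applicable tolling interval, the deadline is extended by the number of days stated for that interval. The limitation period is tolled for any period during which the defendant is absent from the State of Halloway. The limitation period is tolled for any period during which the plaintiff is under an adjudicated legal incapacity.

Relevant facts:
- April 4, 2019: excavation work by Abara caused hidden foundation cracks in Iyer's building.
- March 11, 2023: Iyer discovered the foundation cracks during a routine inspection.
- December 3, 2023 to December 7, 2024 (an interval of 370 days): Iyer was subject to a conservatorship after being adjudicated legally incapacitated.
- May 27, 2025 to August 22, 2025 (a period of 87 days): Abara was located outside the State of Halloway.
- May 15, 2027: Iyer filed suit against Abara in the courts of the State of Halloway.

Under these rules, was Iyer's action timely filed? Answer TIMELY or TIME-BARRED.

TIMELY

Accrual is tied to discovery, so the period began on March 11, 2023 rather than on April 4, 2019 when the act occurred.
The untolled deadline — 3 years after March 11, 2023 — is March 11, 2026.
The period was tolled for 370 days by the plaintiff's legal incapacity (December 3, 2023 to December 7, 2024), pushing the deadline to March 16, 2027.
The period was tolled for 87 days by the defendant's absence from the jurisdiction (May 27, 2025 to August 22, 2025), pushing the deadline to June 11, 2027.
Filing on May 15, 2027 beat the June 11, 2027 deadline — the action is timely.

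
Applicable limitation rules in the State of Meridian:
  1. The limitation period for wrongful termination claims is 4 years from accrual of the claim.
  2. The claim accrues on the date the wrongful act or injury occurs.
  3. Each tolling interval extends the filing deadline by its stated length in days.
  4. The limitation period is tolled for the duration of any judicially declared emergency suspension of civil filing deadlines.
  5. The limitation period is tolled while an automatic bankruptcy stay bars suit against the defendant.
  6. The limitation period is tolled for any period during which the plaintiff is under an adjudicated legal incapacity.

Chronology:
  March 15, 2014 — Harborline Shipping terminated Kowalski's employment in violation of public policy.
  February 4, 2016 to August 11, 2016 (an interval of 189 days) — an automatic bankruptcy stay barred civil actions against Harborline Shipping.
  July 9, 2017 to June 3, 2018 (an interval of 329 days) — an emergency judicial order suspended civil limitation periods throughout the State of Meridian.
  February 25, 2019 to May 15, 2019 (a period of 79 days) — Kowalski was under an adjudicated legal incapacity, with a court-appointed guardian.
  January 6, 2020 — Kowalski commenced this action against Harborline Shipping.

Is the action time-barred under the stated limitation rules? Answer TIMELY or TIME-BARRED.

The limitation period began to run on March 15, 2014.
Adding the 4 years base period to March 15, 2014 gives a deadline of March 15, 2018, before any tolling.
The period was tolled for 189 days by the automatic bankruptcy stay (February 4, 2016 to August 11, 2016), pushing the deadline to September 20, 2018.
The emergency suspension of filing deadlines from July 9, 2017 to June 3, 2018 tolled the period for 329 days, extending the deadline to August 15, 2019.
The period was tolled for 79 days by the plaintiff's legal incapacity (February 25, 2019 to May 15, 2019), pushing the deadline to November 2, 2019.
Kowalski filed on January 6, 2020, after the November 2, 2019 deadline, so the action is time-barred.

TIME-BARRED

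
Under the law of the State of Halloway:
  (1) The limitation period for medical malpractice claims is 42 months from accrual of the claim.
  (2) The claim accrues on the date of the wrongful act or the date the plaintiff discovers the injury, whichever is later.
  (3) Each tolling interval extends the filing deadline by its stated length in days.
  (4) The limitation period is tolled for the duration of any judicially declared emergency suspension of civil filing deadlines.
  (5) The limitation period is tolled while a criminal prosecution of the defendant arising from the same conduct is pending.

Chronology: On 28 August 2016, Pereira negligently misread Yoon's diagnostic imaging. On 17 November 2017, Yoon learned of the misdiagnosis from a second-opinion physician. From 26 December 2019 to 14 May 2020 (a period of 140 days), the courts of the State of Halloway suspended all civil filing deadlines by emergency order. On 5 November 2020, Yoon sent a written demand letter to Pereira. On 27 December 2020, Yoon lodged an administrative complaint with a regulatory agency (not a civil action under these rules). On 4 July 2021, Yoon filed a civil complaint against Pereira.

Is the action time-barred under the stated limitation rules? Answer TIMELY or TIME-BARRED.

TIMELY

The claim accrued on 17 November 2017 — the later of the 28 August 2016 act and the 17 November 2017 discovery.
42 months from 17 November 2017 is 17 May 2021.
The emergency suspension of filing deadlines from 26 December 2019 to 14 May 2020 tolled the period for 140 days, extending the deadline to 4 October 2021.
None of the other events listed affects the running of the period under the stated rules.
The 4 July 2021 filing precedes the 4 October 2021 deadline; the claim is timely.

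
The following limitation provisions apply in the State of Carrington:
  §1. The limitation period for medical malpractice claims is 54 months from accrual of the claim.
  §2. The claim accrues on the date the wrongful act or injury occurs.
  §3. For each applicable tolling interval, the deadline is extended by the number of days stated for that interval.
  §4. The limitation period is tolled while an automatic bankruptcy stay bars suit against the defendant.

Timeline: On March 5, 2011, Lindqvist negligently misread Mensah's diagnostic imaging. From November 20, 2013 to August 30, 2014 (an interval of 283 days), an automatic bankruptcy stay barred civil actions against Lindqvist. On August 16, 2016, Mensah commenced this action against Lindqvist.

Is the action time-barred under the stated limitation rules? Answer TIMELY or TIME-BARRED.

The claim accrued on March 5, 2011, when the wrongful act occurred.
Adding the 54 months base period to March 5, 2011 gives a deadline of September 5, 2015, before any tolling.
Because the automatic bankruptcy stay ran from November 20, 2013 to August 30, 2014, the deadline is extended by 283 days to June 14, 2016.
The August 16, 2016 filing falls after the June 14, 2016 deadline; the claim is time-barred.

TIME-BARRED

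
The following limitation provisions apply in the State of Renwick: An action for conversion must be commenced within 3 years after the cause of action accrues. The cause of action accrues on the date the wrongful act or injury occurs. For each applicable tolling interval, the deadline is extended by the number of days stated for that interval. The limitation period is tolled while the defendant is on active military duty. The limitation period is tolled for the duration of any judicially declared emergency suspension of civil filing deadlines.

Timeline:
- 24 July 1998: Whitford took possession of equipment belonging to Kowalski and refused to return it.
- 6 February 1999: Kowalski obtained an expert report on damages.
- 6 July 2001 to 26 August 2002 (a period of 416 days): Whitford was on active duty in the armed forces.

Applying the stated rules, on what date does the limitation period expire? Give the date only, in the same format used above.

13 September 2002

The limitation period began to run on 24 July 1998.
3 years from 24 July 1998 is 24 July 2001.
Because the defendant's active military service ran from 6 July 2001 to 26 August 2002, the deadline is extended by 416 days to 13 September 2002.
Nothing else in the chronology tolls or restarts the period.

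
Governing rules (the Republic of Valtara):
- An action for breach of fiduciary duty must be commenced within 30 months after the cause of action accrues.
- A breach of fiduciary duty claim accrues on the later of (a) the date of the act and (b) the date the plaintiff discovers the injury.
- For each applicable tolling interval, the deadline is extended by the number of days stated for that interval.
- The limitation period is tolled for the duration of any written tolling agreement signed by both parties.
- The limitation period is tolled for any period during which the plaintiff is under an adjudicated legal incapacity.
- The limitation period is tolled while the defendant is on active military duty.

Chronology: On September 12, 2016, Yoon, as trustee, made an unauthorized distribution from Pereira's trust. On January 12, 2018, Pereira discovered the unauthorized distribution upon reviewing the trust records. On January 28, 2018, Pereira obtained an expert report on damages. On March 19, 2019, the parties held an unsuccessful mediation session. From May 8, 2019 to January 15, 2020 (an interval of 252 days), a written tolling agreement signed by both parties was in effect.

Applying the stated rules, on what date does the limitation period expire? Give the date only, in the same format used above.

March 21, 2021

Because discovery on January 12, 2018 post-dates the September 12, 2016 act, accrual under the later-of rule falls on January 12, 2018.
30 months from January 12, 2018 is July 12, 2020.
The written tolling agreement from May 8, 2019 to January 15, 2020 tolled the period for 252 days, extending the deadline to March 21, 2021.
The other events in the timeline have no effect on the limitation period under the stated rules.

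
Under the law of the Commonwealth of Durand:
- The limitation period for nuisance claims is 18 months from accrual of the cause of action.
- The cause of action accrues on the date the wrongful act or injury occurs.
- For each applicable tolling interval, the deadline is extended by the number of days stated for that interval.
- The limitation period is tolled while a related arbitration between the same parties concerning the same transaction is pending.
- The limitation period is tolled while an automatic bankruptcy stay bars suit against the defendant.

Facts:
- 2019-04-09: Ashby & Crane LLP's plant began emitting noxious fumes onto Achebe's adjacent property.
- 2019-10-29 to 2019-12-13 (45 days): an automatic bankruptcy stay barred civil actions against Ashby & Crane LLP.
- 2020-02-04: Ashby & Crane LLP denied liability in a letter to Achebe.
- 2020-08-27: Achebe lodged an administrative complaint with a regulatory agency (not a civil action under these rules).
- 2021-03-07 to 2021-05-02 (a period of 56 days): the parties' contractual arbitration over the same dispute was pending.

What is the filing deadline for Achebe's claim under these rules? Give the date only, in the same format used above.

The cause of action accrued on 2019-04-09, the date of the act.
The untolled deadline — 18 months after 2019-04-09 — is 2020-10-09.
The period was tolled for 45 days by the automatic bankruptcy stay (2019-10-29 to 2019-12-13), pushing the deadline to 2020-11-23.
By the time the pending related arbitration began on 2021-03-07, the limitation period had already expired on 2020-11-23; that interval cannot revive it.
The other events in the timeline have no effect on the limitation period under the stated rules.

2020-11-23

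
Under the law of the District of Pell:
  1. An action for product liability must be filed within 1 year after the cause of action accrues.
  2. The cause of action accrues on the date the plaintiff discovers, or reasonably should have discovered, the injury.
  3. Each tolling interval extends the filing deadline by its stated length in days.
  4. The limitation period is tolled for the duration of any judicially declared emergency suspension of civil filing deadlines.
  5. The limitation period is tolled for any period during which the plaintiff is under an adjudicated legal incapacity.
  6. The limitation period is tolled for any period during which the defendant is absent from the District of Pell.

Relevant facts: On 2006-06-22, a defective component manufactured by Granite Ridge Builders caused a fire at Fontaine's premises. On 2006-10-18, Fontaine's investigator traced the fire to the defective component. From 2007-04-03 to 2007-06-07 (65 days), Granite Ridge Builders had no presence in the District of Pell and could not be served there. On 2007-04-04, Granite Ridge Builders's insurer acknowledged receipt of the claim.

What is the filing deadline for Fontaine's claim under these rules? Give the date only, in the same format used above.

2007-12-22

Under the discovery rule, the claim accrued on 2006-10-18, when Fontaine discovered the injury — not on the 2006-06-22 date of the underlying act.
1 year from 2006-10-18 is 2007-10-18.
The period was tolled for 65 days by the defendant's absence from the jurisdiction (2007-04-03 to 2007-06-07), pushing the deadline to 2007-12-22.
The other events in the timeline have no effect on the limitation period under the stated rules.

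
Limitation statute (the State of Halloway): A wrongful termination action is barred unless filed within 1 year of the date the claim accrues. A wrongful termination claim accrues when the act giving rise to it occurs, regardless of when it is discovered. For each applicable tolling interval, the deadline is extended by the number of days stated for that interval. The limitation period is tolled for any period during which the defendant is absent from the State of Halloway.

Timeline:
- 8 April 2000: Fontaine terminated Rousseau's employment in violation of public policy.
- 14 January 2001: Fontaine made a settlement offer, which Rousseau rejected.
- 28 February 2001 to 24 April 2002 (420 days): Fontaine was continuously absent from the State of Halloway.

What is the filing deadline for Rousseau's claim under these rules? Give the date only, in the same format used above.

2 June 2002

The claim accrued on 8 April 2000, the date of the act.
1 year from 8 April 2000 is 8 April 2001.
The period was tolled for 420 days by the defendant's absence from the jurisdiction (28 February 2001 to 24 April 2002), pushing the deadline to 2 June 2002.
The other events in the timeline have no effect on the limitation period under the stated rules.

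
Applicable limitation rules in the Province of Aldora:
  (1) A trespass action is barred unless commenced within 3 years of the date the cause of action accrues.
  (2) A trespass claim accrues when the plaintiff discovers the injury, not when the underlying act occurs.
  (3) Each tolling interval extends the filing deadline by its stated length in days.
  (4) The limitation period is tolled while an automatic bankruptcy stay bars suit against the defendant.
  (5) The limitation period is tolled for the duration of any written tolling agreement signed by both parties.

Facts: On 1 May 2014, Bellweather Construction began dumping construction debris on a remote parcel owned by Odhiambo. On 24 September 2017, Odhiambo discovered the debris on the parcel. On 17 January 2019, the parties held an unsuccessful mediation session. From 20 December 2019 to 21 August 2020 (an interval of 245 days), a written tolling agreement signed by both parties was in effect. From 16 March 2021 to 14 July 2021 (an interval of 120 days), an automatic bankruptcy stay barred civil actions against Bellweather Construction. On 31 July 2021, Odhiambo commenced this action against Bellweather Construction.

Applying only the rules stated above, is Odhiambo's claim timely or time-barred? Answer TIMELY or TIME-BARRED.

The claim did not accrue until Odhiambo discovered the injury on 24 September 2017; the 1 May 2014 act date does not start the clock under the stated rule.
The untolled deadline — 3 years after 24 September 2017 — is 24 September 2020.
Because the written tolling agreement ran from 20 December 2019 to 21 August 2020, the deadline is extended by 245 days to 27 May 2021.
Because the automatic bankruptcy stay ran from 16 March 2021 to 14 July 2021, the deadline is extended by 120 days to 24 September 2021.
Nothing else in the chronology tolls or restarts the period.
The 31 July 2021 filing precedes the 24 September 2021 deadline; the claim is timely.

TIMELY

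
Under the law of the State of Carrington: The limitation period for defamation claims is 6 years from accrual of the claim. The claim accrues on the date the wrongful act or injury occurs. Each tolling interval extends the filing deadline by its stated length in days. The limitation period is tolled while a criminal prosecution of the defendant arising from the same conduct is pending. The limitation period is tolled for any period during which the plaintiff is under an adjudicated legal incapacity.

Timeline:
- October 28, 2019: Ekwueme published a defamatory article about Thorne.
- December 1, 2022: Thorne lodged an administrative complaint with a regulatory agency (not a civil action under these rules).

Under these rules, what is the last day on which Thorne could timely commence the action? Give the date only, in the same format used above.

October 28, 2025

The limitation period began to run on October 28, 2019.
6 years from October 28, 2019 is October 28, 2025.
The other events in the timeline have no effect on the limitation period under the stated rules.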